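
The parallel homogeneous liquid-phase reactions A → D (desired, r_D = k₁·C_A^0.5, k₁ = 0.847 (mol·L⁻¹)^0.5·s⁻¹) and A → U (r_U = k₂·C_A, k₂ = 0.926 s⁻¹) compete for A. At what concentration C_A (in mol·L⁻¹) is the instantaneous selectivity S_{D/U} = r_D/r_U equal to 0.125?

S_{D/U} = (k₁/k₂)·C_A^-0.5 ⇒ C_A = (S·k₂/k₁)^(-2).
= (0.125×0.926/0.847)^(-2) = (0.1367)^(-2) = 53.5 mol·L⁻¹.

53.5 mol·L⁻¹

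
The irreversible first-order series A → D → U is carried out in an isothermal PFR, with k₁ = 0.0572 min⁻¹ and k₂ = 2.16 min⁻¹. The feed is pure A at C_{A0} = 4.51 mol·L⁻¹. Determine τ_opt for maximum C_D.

1.73 min

Setting dC_D/dτ = 0 gives τ_opt = ln(k₂/k₁)/(k₂−k₁).
= ln(2.16/0.0572)/(2.16−0.0572) = ln(37.76)/2.103 = 3.631/2.103 = 1.73 min.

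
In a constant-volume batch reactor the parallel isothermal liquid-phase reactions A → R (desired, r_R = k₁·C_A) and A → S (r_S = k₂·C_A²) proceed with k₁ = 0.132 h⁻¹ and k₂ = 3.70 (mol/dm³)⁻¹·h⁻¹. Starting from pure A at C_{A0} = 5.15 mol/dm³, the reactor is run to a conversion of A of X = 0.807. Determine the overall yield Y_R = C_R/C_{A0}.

C_A = C_{A0}(1−X) = 0.9939 mol/dm³.
Along a PFR/batch, dC_R/dC_A = −r_R/(r_R+r_S) = −k₁/(k₁+k₂·C_A).
Integrating from C_{A0} to C_A: C_R = (0.132/3.70)·ln[(0.132+3.70·5.15)/(0.132+3.70·0.994)] = 0.03568·ln(19.19/3.810) = 0.05768 mol/dm³.
Y_R = C_R/C_{A0} = 0.05768/5.15 = 0.0112.

0.0112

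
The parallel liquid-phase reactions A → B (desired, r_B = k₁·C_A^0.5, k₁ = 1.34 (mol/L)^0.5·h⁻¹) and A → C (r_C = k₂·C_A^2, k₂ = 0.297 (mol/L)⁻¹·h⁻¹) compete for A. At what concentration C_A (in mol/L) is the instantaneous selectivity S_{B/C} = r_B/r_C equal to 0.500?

S_{B/C} = (k₁/k₂)·C_A^-1.5 ⇒ C_A = (S·k₂/k₁)^(1/(-1.5)).
= (0.500×0.297/1.34)^(-0.6667) = (0.1108)^(-0.6667) = 4.33 mol/L.

4.33 mol/L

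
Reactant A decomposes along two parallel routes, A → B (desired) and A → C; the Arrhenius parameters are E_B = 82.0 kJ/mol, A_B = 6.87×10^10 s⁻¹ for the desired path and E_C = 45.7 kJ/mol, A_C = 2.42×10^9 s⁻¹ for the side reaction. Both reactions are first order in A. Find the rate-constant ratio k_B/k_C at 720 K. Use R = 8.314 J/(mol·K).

k_B/k_C = (A_B/A_C)·exp[−(E_B−E_C)/(RT)] = (A_B/A_C)·exp[(E_C−E_B)/(RT)].
(E_C−E_B)/(RT) = (45.7−82.0)×10³/(8.314×720) = -36300/5986 = -6.064.
k_B/k_C = (6.87×10^10/2.42×10^9)·exp(-6.064) = 28.39 × 0.002325 = 0.0660.
Since E_B > E_C, raising the temperature improves selectivity toward B.

0.0660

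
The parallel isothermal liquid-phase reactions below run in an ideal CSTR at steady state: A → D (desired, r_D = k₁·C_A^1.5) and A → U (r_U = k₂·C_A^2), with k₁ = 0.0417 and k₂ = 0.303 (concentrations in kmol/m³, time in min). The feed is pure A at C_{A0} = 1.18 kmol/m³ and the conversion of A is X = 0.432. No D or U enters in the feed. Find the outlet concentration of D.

Exit C_A = C_{A0}(1−X) = 1.18×0.568 = 0.6702 kmol/m³.
Rates in a CSTR are evaluated at the outlet concentration: r_D = 0.0417×0.6702^1.5 = 0.02288, r_U = 0.303×0.6702^2 = 0.1361.
Fraction of consumed A going to D: r_D/(r_D+r_U) = 0.1439.
C_D = 0.1439·C_{A0}·X = 0.1439×1.18×0.432 = 0.0734 kmol/m³.

0.0734 kmol/m³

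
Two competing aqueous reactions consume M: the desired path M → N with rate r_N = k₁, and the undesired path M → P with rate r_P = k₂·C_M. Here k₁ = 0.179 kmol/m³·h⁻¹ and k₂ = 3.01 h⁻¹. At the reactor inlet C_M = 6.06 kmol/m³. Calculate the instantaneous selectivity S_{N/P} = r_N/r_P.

S_{N/P} = r_N/r_P = (k₁)/(k₂·C_M) = (k₁/k₂)·C_M⁻¹.
= (0.179) / (3.01×6.060) = 0.1790/18.24 = 0.00981.
The undesired path is higher order in M, so low C_M (CSTR or dilute feed) favours N.

0.00981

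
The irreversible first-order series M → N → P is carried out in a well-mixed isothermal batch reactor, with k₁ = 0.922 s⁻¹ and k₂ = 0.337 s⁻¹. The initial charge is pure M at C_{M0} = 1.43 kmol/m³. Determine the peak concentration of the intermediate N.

0.801 kmol/m³

At the optimum, C_{N,max}/C_{M0} = (k₁/k₂)^[k₂/(k₂−k₁)].
= (0.922/0.337)^(0.337/(0.337−0.922)) = (2.736)^(-0.5761) = 0.5600.
C_{N,max} = 0.5600×1.43 = 0.801 kmol/m³.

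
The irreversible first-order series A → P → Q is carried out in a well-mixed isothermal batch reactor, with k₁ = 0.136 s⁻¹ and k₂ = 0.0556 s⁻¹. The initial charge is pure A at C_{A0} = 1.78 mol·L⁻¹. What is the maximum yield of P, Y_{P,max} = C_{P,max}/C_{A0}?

0.539

Evaluating C_P at t_opt = ln(k₂/k₁)/(k₂−k₁) gives C_{P,max}/C_{A0} = (k₁/k₂)^[k₂/(k₂−k₁)].
= (0.136/0.0556)^(0.0556/(0.0556−0.136)) = (2.446)^(-0.6915) = 0.5387.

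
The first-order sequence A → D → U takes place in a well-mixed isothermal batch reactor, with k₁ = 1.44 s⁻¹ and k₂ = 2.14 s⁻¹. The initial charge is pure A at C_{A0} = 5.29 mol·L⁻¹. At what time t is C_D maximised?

For first-order series the maximum of C_D occurs at t_opt = ln(k₂/k₁)/(k₂−k₁).
= ln(2.14/1.44)/(2.14−1.44) = ln(1.486)/0.7000 = 0.3962/0.7000 = 0.566 s.

0.566 s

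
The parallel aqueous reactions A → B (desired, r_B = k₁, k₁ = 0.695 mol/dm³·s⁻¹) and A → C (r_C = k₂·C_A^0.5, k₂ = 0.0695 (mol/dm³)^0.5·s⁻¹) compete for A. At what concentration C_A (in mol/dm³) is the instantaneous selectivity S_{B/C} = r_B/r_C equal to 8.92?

1.26 mol/dm³

S_{B/C} = (k₁/k₂)·C_A^-0.5 ⇒ C_A = (S·k₂/k₁)^(-2).
= (8.92×0.0695/0.695)^(-2) = (0.8920)^(-2) = 1.26 mol/dm³.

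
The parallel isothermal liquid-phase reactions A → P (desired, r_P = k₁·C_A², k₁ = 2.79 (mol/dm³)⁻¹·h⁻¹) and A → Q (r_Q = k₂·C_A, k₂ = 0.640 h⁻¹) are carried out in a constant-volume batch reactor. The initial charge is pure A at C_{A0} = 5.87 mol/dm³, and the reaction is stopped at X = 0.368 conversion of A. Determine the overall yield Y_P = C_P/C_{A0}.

C_A = C_{A0}(1−X) = 3.710 mol/dm³.
Along a PFR/batch, dC_Q/dC_A = −r_Q/(r_P+r_Q) = −k₂/(k₂+k₁·C_A).
Integrating from C_{A0} to C_A: C_Q = (0.640/2.79)·ln[(0.640+2.79·5.87)/(0.640+2.79·3.71)] = 0.2294·ln(17.02/10.99) = 0.1003 mol/dm³.
Then C_P = (C_{A0}−C_A) − C_Q = 2.160 − 0.1003 = 2.060 mol/dm³.
Y_P = C_P/C_{A0} = 2.060/5.87 = 0.351.

0.351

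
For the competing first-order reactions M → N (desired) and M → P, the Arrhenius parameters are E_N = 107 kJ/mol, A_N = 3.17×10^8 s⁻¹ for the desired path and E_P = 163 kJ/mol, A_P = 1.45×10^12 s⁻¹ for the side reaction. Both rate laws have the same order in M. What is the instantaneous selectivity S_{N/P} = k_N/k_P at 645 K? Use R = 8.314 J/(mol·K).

7.50

k_N/k_P = (A_N/A_P)·exp[−(E_N−E_P)/(RT)] = (A_N/A_P)·exp[(E_P−E_N)/(RT)].
(E_P−E_N)/(RT) = (163−107)×10³/(8.314×645) = 56000/5363 = 10.44.
k_N/k_P = (3.17×10^8/1.45×10^12)·exp(10.44) = 2.186×10^-4 × 34298 = 7.50.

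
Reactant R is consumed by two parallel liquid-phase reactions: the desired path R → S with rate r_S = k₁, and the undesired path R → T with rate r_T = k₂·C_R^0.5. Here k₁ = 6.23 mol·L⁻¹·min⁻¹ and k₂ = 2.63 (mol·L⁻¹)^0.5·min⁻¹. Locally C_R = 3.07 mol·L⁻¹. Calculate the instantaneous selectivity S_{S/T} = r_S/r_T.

1.35

S_{S/T} = r_S/r_T = (k₁)/(k₂·C_R^0.5) = (k₁/k₂)·C_R^-0.5.
= (6.23) / (2.63×3.070^0.5) = 6.230/4.608 = 1.35.
The undesired path is higher order in R, so low C_R (CSTR or dilute feed) favours S.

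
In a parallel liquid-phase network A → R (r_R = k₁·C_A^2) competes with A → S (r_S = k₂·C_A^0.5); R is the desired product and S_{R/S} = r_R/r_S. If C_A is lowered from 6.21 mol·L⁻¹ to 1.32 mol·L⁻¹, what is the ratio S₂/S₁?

S_{R/S} = (k₁/k₂)·C_A^1.5, so S₂/S₁ = (C_{A,2}/C_{A,1})^1.5.
= (1.32/6.21)^1.5 = (0.2126)^1.5 = 0.0980.
Selectivity toward R falls as C_A falls — high-concentration operation is favoured.

0.0980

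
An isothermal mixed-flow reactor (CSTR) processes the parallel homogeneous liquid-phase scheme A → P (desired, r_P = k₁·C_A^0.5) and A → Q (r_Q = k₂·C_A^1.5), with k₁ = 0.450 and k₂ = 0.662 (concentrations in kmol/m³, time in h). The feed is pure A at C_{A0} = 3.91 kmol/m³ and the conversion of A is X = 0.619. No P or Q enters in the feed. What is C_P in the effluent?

0.758 kmol/m³

Exit C_A = C_{A0}(1−X) = 3.91×0.381 = 1.490 kmol/m³.
In a CSTR the entire volume is at exit conditions, so r_P = 0.450×1.490^0.5 = 0.5492 and r_Q = 0.662×1.490^1.5 = 1.204.
Fraction of consumed A going to P: r_P/(r_P+r_Q) = 0.3133.
C_P = 0.3133·C_{A0}·X = 0.3133×3.91×0.619 = 0.758 kmol/m³.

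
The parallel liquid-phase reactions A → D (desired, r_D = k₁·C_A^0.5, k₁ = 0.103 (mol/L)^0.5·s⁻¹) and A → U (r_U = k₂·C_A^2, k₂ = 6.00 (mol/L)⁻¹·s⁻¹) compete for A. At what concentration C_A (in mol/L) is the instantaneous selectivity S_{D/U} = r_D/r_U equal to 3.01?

0.0319 mol/L

S_{D/U} = (k₁/k₂)·C_A^-1.5 ⇒ C_A = (S·k₂/k₁)^(1/(-1.5)).
= (3.01×6.00/0.103)^(-0.6667) = (175.3)^(-0.6667) = 0.0319 mol/L.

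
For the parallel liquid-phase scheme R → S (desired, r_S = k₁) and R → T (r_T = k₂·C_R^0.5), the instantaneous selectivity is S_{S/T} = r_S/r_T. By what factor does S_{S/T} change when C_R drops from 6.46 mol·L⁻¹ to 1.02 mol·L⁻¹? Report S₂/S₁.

S_{S/T} = (k₁/k₂)·C_R^-0.5, so S₂/S₁ = (C_{R,2}/C_{R,1})^-0.5.
= (1.02/6.46)^(-0.5) = (0.1579)^(-0.5) = 2.52.

2.52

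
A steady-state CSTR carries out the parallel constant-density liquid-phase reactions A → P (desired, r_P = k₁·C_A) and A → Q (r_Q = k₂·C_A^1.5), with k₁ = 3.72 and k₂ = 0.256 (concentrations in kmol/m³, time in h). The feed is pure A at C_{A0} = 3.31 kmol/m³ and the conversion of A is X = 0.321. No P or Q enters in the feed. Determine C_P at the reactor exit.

0.963 kmol/m³

Exit C_A = C_{A0}(1−X) = 3.31×0.679 = 2.247 kmol/m³.
Rates in a CSTR are evaluated at the outlet concentration: r_P = 3.72×2.247 = 8.361, r_Q = 0.256×2.247^1.5 = 0.8626.
Fraction of consumed A going to P: r_P/(r_P+r_Q) = 0.9065.
C_P = 0.9065·C_{A0}·X = 0.9065×3.31×0.321 = 0.963 kmol/m³.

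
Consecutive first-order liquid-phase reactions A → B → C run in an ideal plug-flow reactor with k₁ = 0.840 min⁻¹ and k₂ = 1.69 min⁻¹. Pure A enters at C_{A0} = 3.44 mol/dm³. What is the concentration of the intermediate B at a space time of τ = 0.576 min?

0.811 mol/dm³

The intermediate concentration in a first-order A→B→C sequence is C_B = k₁C_{A0}(e^(−k₁τ) − e^(−k₂τ))/(k₂−k₁).
e^(−k₁τ) = e^(−0.840×0.576) = e^(−0.4838) = 0.6164; e^(−k₂τ) = e^(−0.9734) = 0.3778.
C_B = 0.840×3.44/(1.69−0.840) × (0.6164−0.3778) = 3.400×0.2386 = 0.8112 mol/dm³.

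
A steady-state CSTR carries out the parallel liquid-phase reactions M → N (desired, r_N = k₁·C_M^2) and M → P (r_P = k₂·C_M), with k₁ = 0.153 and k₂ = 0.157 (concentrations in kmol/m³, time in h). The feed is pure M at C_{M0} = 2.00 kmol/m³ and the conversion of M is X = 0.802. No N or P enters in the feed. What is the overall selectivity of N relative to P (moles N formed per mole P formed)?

0.386

Exit C_M = C_{M0}(1−X) = 2.00×0.198 = 0.3960 kmol/m³.
A CSTR operates uniformly at the exit composition, giving r_N = 0.02399 and r_P = 0.06217 (each k·C_M^n at C_M = 0.3960).
Overall selectivity = C_N/C_P = r_Nτ/(r_Pτ) = r_N/r_P = 0.386.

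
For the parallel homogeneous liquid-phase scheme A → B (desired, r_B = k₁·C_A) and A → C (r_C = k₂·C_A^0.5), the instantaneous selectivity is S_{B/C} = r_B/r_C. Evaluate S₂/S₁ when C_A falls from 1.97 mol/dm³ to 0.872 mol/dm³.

0.665

S_{B/C} = (k₁/k₂)·C_A^0.5, so S₂/S₁ = (C_{A,2}/C_{A,1})^0.5.
= (0.872/1.97)^0.5 = (0.4426)^0.5 = 0.665.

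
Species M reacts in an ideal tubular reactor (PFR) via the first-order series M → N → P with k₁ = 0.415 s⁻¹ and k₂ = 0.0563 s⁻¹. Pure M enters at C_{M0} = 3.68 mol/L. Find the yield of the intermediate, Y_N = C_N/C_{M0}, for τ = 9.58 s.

The intermediate concentration in a first-order A→B→C sequence is C_N = k₁C_{M0}(e^(−k₁τ) − e^(−k₂τ))/(k₂−k₁).
e^(−k₁τ) = e^(−0.415×9.58) = e^(−3.976) = 0.01877; e^(−k₂τ) = e^(−0.5394) = 0.5831.
C_N = 0.415×3.68/(0.0563−0.415) × (0.01877−0.5831) = (-4.258)×(-0.5644) = 2.403 mol/L.
Y_N = C_N/C_{M0} = 2.403/3.68 = 0.653.

0.653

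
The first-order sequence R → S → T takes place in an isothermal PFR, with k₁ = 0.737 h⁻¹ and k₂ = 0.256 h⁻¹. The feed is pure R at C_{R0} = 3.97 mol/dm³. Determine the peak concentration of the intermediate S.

For a first-order series the maximum intermediate yield is C_{S,max}/C_{R0} = (k₁/k₂)^[k₂/(k₂−k₁)].
= (0.737/0.256)^(0.256/(0.256−0.737)) = (2.879)^(-0.5322) = 0.5696.
C_{S,max} = 0.5696×3.97 = 2.26 mol/dm³.

2.26 mol/dm³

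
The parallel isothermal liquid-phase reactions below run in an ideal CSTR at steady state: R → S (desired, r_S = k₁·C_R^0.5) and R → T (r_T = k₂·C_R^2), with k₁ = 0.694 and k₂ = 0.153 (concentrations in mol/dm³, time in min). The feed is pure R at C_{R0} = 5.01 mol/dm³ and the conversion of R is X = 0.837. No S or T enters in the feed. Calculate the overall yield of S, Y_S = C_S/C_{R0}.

0.720

Exit C_R = C_{R0}(1−X) = 5.01×0.163 = 0.8166 mol/dm³.
In a CSTR the entire volume is at exit conditions, so r_S = 0.694×0.8166^0.5 = 0.6272 and r_T = 0.153×0.8166^2 = 0.1020.
Fraction of consumed R going to S: r_S/(r_S+r_T) = 0.8601.
C_S = 0.8601·C_{R0}·X = 0.8601×5.01×0.837 = 3.61 mol/dm³; Y_S = C_S/C_{R0} = 0.720.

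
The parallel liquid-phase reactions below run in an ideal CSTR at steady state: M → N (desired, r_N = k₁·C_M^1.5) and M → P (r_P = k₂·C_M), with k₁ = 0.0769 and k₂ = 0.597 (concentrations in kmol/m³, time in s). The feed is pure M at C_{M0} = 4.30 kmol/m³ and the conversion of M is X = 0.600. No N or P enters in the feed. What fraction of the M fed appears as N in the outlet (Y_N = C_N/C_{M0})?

Exit C_M = C_{M0}(1−X) = 4.30×0.400 = 1.720 kmol/m³.
Rates in a CSTR are evaluated at the outlet concentration: r_N = 0.0769×1.720^1.5 = 0.1735, r_P = 0.597×1.720 = 1.027.
Fraction of consumed M going to N: r_N/(r_N+r_P) = 0.1445.
C_N = 0.1445·C_{M0}·X = 0.1445×4.30×0.600 = 0.373 kmol/m³; Y_N = C_N/C_{M0} = 0.0867.

0.0867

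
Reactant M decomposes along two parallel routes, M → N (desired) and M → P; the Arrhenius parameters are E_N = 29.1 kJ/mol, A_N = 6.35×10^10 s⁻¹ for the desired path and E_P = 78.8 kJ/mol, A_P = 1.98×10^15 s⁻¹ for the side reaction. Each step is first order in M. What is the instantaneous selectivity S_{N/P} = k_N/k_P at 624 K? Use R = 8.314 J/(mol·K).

Since both paths have the same order in M, the concentration cancels and S_{N/P} = k_N/k_P = (A_N/A_P)·exp[(E_P−E_N)/(RT)].
(E_P−E_N)/(RT) = (78.8−29.1)×10³/(8.314×624) = 49700/5188 = 9.580.
k_N/k_P = (6.35×10^10/1.98×10^15)·exp(9.580) = 3.207×10^-5 × 14471 = 0.464.
Since E_N < E_P, lowering the temperature improves selectivity toward N.

0.464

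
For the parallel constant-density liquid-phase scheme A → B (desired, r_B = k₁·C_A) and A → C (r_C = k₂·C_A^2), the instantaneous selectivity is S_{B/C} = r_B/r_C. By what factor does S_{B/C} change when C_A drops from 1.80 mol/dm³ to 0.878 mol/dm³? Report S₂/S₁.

2.05

S_{B/C} = (k₁/k₂)·C_A⁻¹, so S₂/S₁ = (C_{A,2}/C_{A,1})⁻¹.
= 1.80/0.878 = 2.05.
Selectivity toward B rises as C_A falls — low-concentration operation is favoured.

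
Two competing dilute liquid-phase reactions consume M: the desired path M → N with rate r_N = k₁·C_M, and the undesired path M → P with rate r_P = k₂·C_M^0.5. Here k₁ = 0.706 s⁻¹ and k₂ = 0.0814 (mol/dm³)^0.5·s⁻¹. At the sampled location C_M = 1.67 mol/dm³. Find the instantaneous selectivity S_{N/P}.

S_{N/P} = r_N/r_P = (k₁·C_M)/(k₂·C_M^0.5) = (k₁/k₂)·C_M^0.5.
= (0.706×1.670) / (0.0814×1.670^0.5) = 1.179/0.1052 = 11.2.
Since the desired path is higher order in M, keeping C_M high (PFR or concentrated feed) favours N.

11.2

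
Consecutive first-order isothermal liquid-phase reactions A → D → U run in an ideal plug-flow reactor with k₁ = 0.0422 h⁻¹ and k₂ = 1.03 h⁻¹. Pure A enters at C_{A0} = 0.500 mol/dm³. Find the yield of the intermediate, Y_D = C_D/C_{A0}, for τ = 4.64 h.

0.0348

For first-order series with pure A initially, C_D(τ) = k₁C_{A0}/(k₂−k₁)·(e^(−k₁τ) − e^(−k₂τ)).
e^(−k₁τ) = e^(−0.0422×4.64) = e^(−0.1958) = 0.8222; e^(−k₂τ) = e^(−4.779) = 0.008403.
C_D = 0.0422×0.500/(1.03−0.0422) × (0.8222−0.008403) = 0.02136×0.8138 = 0.01738 mol/dm³.
Y_D = C_D/C_{A0} = 0.01738/0.500 = 0.0348.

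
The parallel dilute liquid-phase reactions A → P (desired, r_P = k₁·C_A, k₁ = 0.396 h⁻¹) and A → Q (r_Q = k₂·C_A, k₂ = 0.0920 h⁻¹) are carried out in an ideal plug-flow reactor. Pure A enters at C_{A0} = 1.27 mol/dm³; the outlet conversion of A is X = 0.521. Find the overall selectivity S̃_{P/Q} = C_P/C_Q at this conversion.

C_A = C_{A0}(1−X) = 0.6083 mol/dm³.
Both paths are first order in A, so the instantaneous fraction to P is constant: dC_P/d(−C_A) = k₁/(k₁+k₂) = 0.8115.
C_P = 0.8115·(C_{A0}−C_A) = 0.8115×0.6617 = 0.537 mol/dm³.
C_Q = (C_{A0}−C_A)−C_P = 0.1247 mol/dm³; S̃_{P/Q} = 0.5369/0.1247 = 4.30.

4.30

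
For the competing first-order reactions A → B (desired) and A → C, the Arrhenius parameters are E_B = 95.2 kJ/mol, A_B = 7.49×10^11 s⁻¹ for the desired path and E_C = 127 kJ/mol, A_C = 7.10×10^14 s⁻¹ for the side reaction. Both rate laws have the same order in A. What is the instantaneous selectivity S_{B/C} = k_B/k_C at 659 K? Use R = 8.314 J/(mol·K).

With equal orders, S_{B/C} = k_B/k_C = (A_B/A_C)·exp[(E_C−E_B)/(RT)].
(E_C−E_B)/(RT) = (127−95.2)×10³/(8.314×659) = 31800/5479 = 5.804.
k_B/k_C = (7.49×10^11/7.10×10^14)·exp(5.804) = 0.001055 × 331.6 = 0.350.
Since E_B < E_C, lowering the temperature improves selectivity toward B.

0.350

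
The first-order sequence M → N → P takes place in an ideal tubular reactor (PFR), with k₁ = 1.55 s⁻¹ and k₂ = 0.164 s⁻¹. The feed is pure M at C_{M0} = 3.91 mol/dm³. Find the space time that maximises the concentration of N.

1.62 s

Setting dC_N/dτ = 0 gives τ_opt = ln(k₂/k₁)/(k₂−k₁).
= ln(0.164/1.55)/(0.164−1.55) = ln(0.1058)/-1.386 = -2.246/-1.386 = 1.62 s.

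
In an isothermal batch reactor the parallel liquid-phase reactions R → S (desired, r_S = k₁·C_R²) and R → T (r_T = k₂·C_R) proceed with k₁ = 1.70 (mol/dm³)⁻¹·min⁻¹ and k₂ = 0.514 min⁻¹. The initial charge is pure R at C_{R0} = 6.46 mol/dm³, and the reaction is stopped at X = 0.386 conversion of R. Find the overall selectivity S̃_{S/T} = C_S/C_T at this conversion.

C_R = C_{R0}(1−X) = 3.966 mol/dm³.
Along a PFR/batch, dC_T/dC_R = −r_T/(r_S+r_T) = −k₂/(k₂+k₁·C_R).
Integrating from C_{R0} to C_R: C_T = (0.514/1.70)·ln[(0.514+1.70·6.46)/(0.514+1.70·3.97)] = 0.3024·ln(11.50/7.257) = 0.1391 mol/dm³.
Then C_S = (C_{R0}−C_R) − C_T = 2.494 − 0.1391 = 2.354 mol/dm³.
S̃_{S/T} = C_S/C_T = 2.354/0.1391 = 16.9.

16.9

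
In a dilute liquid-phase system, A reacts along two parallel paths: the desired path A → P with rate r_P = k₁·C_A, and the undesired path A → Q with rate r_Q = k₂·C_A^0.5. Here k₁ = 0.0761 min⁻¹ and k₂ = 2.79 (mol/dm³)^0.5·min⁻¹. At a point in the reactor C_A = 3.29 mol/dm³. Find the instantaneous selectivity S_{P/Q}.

S_{P/Q} = r_P/r_Q = (k₁·C_A)/(k₂·C_A^0.5) = (k₁/k₂)·C_A^0.5.
= (0.0761×3.290) / (2.79×3.290^0.5) = 0.2504/5.061 = 0.0495.
Since the desired path is higher order in A, keeping C_A high (PFR or concentrated feed) favours P.

0.0495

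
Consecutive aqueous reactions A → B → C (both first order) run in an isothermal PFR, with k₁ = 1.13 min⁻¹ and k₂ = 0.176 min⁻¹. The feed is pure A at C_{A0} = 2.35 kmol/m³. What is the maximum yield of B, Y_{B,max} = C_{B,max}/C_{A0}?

0.710

Evaluating C_B at τ_opt = ln(k₂/k₁)/(k₂−k₁) gives C_{B,max}/C_{A0} = (k₁/k₂)^[k₂/(k₂−k₁)].
= (1.13/0.176)^(0.176/(0.176−1.13)) = (6.420)^(-0.1845) = 0.7096.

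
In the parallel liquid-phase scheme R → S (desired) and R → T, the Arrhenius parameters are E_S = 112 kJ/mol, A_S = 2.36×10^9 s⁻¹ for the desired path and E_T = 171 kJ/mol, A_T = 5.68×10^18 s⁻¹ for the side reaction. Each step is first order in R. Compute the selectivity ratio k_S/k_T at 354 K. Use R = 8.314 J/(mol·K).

k_S/k_T = (A_S/A_T)·exp[−(E_S−E_T)/(RT)] = (A_S/A_T)·exp[(E_T−E_S)/(RT)].
(E_T−E_S)/(RT) = (171−112)×10³/(8.314×354) = 59000/2943 = 20.05.
k_S/k_T = (2.36×10^9/5.68×10^18)·exp(20.05) = 4.155×10^-10 × 5.083×10^8 = 0.211.

0.211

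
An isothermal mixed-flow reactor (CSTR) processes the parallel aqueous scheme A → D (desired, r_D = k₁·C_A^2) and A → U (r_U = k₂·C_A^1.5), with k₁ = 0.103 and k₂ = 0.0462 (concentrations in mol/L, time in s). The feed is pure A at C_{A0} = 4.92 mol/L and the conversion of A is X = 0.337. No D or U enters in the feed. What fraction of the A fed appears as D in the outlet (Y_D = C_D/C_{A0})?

Exit C_A = C_{A0}(1−X) = 4.92×0.663 = 3.262 mol/L.
In a CSTR the entire volume is at exit conditions, so r_D = 0.103×3.262^2 = 1.096 and r_U = 0.0462×3.262^1.5 = 0.2722.
Fraction of consumed A going to D: r_D/(r_D+r_U) = 0.8011.
C_D = 0.8011·C_{A0}·X = 0.8011×4.92×0.337 = 1.33 mol/L; Y_D = C_D/C_{A0} = 0.270.

0.270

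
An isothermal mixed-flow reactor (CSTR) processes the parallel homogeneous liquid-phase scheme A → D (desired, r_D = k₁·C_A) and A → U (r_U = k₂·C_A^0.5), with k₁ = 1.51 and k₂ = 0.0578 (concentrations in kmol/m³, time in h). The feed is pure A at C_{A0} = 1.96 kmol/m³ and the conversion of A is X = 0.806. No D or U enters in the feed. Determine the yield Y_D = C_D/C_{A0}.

0.759

Exit C_A = C_{A0}(1−X) = 1.96×0.194 = 0.3802 kmol/m³.
In a CSTR the entire volume is at exit conditions, so r_D = 1.51×0.3802 = 0.5742 and r_U = 0.0578×0.3802^0.5 = 0.03564.
Fraction of consumed A going to D: r_D/(r_D+r_U) = 0.9416.
C_D = 0.9416·C_{A0}·X = 0.9416×1.96×0.806 = 1.49 kmol/m³; Y_D = C_D/C_{A0} = 0.759.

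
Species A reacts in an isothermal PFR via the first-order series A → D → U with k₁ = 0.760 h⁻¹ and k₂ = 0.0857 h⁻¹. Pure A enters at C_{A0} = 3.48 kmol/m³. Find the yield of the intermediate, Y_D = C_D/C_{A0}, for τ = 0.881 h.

0.468

The intermediate concentration in a first-order A→B→C sequence is C_D = k₁C_{A0}(e^(−k₁τ) − e^(−k₂τ))/(k₂−k₁).
e^(−k₁τ) = e^(−0.760×0.881) = e^(−0.6696) = 0.5119; e^(−k₂τ) = e^(−0.07550) = 0.9273.
C_D = 0.760×3.48/(0.0857−0.760) × (0.5119−0.9273) = (-3.922)×(-0.4153) = 1.629 kmol/m³.
Y_D = C_D/C_{A0} = 1.629/3.48 = 0.468.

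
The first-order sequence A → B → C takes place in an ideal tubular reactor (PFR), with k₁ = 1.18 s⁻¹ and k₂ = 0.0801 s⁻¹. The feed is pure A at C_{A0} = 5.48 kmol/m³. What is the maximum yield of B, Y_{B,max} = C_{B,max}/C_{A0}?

0.822

For a first-order series the maximum intermediate yield is C_{B,max}/C_{A0} = (k₁/k₂)^[k₂/(k₂−k₁)].
= (1.18/0.0801)^(0.0801/(0.0801−1.18)) = (14.73)^(-0.07282) = 0.8221.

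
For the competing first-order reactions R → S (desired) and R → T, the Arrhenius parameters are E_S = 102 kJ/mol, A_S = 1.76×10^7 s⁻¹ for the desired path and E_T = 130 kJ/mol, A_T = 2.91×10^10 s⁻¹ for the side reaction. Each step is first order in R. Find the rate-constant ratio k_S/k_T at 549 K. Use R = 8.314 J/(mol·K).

k_S/k_T = (A_S/A_T)·exp[−(E_S−E_T)/(RT)] = (A_S/A_T)·exp[(E_T−E_S)/(RT)].
(E_T−E_S)/(RT) = (130−102)×10³/(8.314×549) = 28000/4564 = 6.134.
k_S/k_T = (1.76×10^7/2.91×10^10)·exp(6.134) = 6.048×10^-4 × 461.5 = 0.279.
Since E_S < E_T, lowering the temperature improves selectivity toward S.

0.279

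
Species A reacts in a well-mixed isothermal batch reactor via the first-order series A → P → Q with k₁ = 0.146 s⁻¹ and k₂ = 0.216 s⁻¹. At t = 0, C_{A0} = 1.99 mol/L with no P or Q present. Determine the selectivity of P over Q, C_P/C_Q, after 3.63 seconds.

For first-order series with pure A initially, C_P(t) = k₁C_{A0}/(k₂−k₁)·(e^(−k₁t) − e^(−k₂t)).
e^(−k₁t) = e^(−0.146×3.63) = e^(−0.5300) = 0.5886; e^(−k₂t) = e^(−0.7841) = 0.4565.
C_P = 0.146×1.99/(0.216−0.146) × (0.5886−0.4565) = 4.151×0.1321 = 0.5482 mol/L.
C_A = C_{A0}e^(−k₁t) = 1.171 mol/L, so C_Q = C_{A0}−C_A−C_P = 0.2705 mol/L; C_P/C_Q = 2.03.

2.03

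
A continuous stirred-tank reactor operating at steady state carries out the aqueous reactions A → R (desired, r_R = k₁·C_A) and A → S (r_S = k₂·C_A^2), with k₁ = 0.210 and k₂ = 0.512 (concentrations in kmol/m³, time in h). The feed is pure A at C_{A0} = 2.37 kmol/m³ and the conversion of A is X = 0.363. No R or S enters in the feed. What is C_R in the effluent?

0.184 kmol/m³

Exit C_A = C_{A0}(1−X) = 2.37×0.637 = 1.510 kmol/m³.
In a CSTR the entire volume is at exit conditions, so r_R = 0.210×1.510 = 0.3170 and r_S = 0.512×1.510^2 = 1.167.
Fraction of consumed A going to R: r_R/(r_R+r_S) = 0.2136.
C_R = 0.2136·C_{A0}·X = 0.2136×2.37×0.363 = 0.184 kmol/m³.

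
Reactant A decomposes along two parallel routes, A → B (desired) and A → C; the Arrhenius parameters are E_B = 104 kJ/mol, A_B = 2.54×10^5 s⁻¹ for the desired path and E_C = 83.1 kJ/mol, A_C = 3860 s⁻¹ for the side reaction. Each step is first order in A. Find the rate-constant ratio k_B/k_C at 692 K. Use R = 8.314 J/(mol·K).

With equal orders, S_{B/C} = k_B/k_C = (A_B/A_C)·exp[(E_C−E_B)/(RT)].
(E_C−E_B)/(RT) = (83.1−104)×10³/(8.314×692) = -20900/5753 = -3.633.
k_B/k_C = (2.54×10^5/3860)·exp(-3.633) = 65.80 × 0.02644 = 1.74.
Since E_B > E_C, raising the temperature improves selectivity toward B.

1.74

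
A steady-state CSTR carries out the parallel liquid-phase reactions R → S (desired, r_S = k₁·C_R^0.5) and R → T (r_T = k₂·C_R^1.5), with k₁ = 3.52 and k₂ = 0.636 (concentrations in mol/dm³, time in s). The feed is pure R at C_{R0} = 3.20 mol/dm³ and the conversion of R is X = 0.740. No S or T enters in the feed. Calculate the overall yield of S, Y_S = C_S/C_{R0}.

Exit C_R = C_{R0}(1−X) = 3.20×0.260 = 0.8320 mol/dm³.
A CSTR operates uniformly at the exit composition, giving r_S = 3.211 and r_T = 0.4827 (each k·C_R^n at C_R = 0.8320).
Fraction of consumed R going to S: r_S/(r_S+r_T) = 0.8693.
C_S = 0.8693·C_{R0}·X = 0.8693×3.20×0.740 = 2.06 mol/dm³; Y_S = C_S/C_{R0} = 0.643.

0.643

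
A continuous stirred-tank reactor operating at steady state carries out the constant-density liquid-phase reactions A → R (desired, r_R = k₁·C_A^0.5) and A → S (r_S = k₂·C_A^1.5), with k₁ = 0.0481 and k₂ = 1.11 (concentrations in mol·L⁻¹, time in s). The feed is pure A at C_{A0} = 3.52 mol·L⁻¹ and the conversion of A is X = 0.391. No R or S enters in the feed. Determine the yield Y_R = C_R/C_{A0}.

0.00775

Exit C_A = C_{A0}(1−X) = 3.52×0.609 = 2.144 mol·L⁻¹.
A CSTR operates uniformly at the exit composition, giving r_R = 0.07042 and r_S = 3.484 (each k·C_A^n at C_A = 2.144).
Fraction of consumed A going to R: r_R/(r_R+r_S) = 0.01981.
C_R = 0.01981·C_{A0}·X = 0.01981×3.52×0.391 = 0.0273 mol·L⁻¹; Y_R = C_R/C_{A0} = 0.00775.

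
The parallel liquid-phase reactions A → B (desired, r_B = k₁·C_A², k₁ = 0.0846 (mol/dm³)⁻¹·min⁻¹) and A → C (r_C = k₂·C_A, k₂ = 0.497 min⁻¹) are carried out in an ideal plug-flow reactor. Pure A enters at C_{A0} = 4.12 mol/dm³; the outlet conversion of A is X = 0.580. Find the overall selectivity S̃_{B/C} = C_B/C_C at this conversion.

C_A = C_{A0}(1−X) = 1.730 mol/dm³.
Along a PFR/batch, dC_C/dC_A = −r_C/(r_B+r_C) = −k₂/(k₂+k₁·C_A).
Integrating from C_{A0} to C_A: C_C = (0.497/0.0846)·ln[(0.497+0.0846·4.12)/(0.497+0.0846·1.73)] = 5.875·ln(0.8456/0.6434) = 1.605 mol/dm³.
Then C_B = (C_{A0}−C_A) − C_C = 2.390 − 1.605 = 0.7844 mol/dm³.
S̃_{B/C} = C_B/C_C = 0.7844/1.605 = 0.489.

0.489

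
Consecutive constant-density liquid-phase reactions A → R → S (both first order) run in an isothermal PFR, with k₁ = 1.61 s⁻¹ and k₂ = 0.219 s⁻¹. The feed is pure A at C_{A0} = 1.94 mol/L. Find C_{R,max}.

1.42 mol/L

For a first-order series the maximum intermediate yield is C_{R,max}/C_{A0} = (k₁/k₂)^[k₂/(k₂−k₁)].
= (1.61/0.219)^(0.219/(0.219−1.61)) = (7.352)^(-0.1574) = 0.7305.
C_{R,max} = 0.7305×1.94 = 1.42 mol/L.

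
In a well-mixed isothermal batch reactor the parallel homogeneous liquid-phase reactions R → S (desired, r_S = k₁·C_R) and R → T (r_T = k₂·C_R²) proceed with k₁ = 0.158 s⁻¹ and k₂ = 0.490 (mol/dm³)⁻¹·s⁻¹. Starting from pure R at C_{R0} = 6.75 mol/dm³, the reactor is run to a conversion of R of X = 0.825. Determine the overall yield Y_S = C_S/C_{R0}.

0.0740

C_R = C_{R0}(1−X) = 1.181 mol/dm³.
Along a PFR/batch, dC_S/dC_R = −r_S/(r_S+r_T) = −k₁/(k₁+k₂·C_R).
Integrating from C_{R0} to C_R: C_S = (0.158/0.490)·ln[(0.158+0.490·6.75)/(0.158+0.490·1.18)] = 0.3224·ln(3.466/0.7368) = 0.4992 mol/dm³.
Y_S = C_S/C_{R0} = 0.4992/6.75 = 0.0740.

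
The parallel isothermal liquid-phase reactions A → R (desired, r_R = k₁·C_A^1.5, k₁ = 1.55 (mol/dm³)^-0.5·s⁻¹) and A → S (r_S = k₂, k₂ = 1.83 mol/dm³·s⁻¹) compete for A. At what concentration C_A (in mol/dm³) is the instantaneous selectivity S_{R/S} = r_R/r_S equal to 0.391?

S_{R/S} = (k₁/k₂)·C_A^1.5 ⇒ C_A = (S·k₂/k₁)^(1/1.5).
= (0.391×1.83/1.55)^(0.6667) = (0.4616)^(0.6667) = 0.597 mol/dm³.

0.597 mol/dm³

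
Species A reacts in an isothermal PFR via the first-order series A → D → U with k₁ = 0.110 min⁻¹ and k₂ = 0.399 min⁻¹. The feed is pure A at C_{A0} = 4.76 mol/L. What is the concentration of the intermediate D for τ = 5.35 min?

The intermediate concentration in a first-order A→B→C sequence is C_D = k₁C_{A0}(e^(−k₁τ) − e^(−k₂τ))/(k₂−k₁).
e^(−k₁τ) = e^(−0.110×5.35) = e^(−0.5885) = 0.5552; e^(−k₂τ) = e^(−2.135) = 0.1183.
C_D = 0.110×4.76/(0.399−0.110) × (0.5552−0.1183) = 1.812×0.4369 = 0.7915 mol/L.

0.792 mol/L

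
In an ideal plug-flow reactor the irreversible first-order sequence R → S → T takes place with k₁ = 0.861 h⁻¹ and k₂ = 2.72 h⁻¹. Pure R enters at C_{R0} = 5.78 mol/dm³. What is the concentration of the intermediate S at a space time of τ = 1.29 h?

0.801 mol/dm³

The intermediate concentration in a first-order A→B→C sequence is C_S = k₁C_{R0}(e^(−k₁τ) − e^(−k₂τ))/(k₂−k₁).
e^(−k₁τ) = e^(−0.861×1.29) = e^(−1.111) = 0.3293; e^(−k₂τ) = e^(−3.509) = 0.02993.
C_S = 0.861×5.78/(2.72−0.861) × (0.3293−0.02993) = 2.677×0.2994 = 0.8015 mol/dm³.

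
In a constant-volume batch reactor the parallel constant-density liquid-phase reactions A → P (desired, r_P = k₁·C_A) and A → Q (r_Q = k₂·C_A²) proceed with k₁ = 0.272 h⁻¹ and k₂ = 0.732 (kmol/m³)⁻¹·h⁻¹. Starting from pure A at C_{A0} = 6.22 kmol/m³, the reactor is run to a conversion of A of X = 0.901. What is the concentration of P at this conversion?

0.705 kmol/m³

C_A = C_{A0}(1−X) = 0.6158 kmol/m³.
Along a PFR/batch, dC_P/dC_A = −r_P/(r_P+r_Q) = −k₁/(k₁+k₂·C_A).
Integrating from C_{A0} to C_A: C_P = (0.272/0.732)·ln[(0.272+0.732·6.22)/(0.272+0.732·0.616)] = 0.3716·ln(4.825/0.7228) = 0.7055 kmol/m³.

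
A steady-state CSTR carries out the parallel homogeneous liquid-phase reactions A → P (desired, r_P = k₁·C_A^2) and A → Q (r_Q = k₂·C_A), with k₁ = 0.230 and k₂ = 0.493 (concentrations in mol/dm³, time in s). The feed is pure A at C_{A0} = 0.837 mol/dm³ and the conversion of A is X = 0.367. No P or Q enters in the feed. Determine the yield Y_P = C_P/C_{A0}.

Exit C_A = C_{A0}(1−X) = 0.837×0.633 = 0.5298 mol/dm³.
In a CSTR the entire volume is at exit conditions, so r_P = 0.230×0.5298^2 = 0.06456 and r_Q = 0.493×0.5298 = 0.2612.
Fraction of consumed A going to P: r_P/(r_P+r_Q) = 0.1982.
C_P = 0.1982·C_{A0}·X = 0.1982×0.837×0.367 = 0.0609 mol/dm³; Y_P = C_P/C_{A0} = 0.0727.

0.0727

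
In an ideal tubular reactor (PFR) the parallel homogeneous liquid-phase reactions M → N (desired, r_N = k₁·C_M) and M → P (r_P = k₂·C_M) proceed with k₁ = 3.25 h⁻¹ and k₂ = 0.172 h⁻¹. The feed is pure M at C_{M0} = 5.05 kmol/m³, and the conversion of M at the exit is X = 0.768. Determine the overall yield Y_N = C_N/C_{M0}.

C_M = C_{M0}(1−X) = 1.172 kmol/m³.
Both paths are first order in M, so the instantaneous fraction to N is constant: dC_N/d(−C_M) = k₁/(k₁+k₂) = 0.9497.
C_N = 0.9497·(C_{M0}−C_M) = 0.9497×3.878 = 3.68 kmol/m³.
Y_N = C_N/C_{M0} = 3.683/5.05 = 0.729.

0.729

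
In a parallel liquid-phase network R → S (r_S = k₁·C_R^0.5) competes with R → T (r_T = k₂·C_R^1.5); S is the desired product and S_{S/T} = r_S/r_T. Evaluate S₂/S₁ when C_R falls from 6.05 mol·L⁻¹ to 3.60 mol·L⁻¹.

S_{S/T} = (k₁/k₂)·C_R⁻¹, so S₂/S₁ = (C_{R,2}/C_{R,1})⁻¹.
= 6.05/3.60 = 1.68.

1.68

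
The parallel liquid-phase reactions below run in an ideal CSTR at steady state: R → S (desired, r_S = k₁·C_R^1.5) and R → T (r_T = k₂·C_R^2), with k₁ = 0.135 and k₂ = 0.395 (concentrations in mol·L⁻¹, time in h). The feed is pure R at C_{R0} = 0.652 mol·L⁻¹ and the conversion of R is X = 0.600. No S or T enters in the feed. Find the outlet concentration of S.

0.157 mol·L⁻¹

Exit C_R = C_{R0}(1−X) = 0.652×0.400 = 0.2608 mol·L⁻¹.
In a CSTR the entire volume is at exit conditions, so r_S = 0.135×0.2608^1.5 = 0.01798 and r_T = 0.395×0.2608^2 = 0.02687.
Fraction of consumed R going to S: r_S/(r_S+r_T) = 0.4009.
C_S = 0.4009·C_{R0}·X = 0.4009×0.652×0.600 = 0.157 mol·L⁻¹.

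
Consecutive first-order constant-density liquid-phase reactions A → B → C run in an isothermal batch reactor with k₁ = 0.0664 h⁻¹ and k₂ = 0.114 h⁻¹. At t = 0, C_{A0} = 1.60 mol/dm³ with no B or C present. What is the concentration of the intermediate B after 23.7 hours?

0.313 mol/dm³

Solving the coupled first-order balances gives C_B(t) = [k₁/(k₂−k₁)]·C_{A0}·(e^(−k₁t) − e^(−k₂t)).
e^(−k₁t) = e^(−0.0664×23.7) = e^(−1.574) = 0.2073; e^(−k₂t) = e^(−2.702) = 0.06708.
C_B = 0.0664×1.60/(0.114−0.0664) × (0.2073−0.06708) = 2.232×0.1402 = 0.3129 mol/dm³.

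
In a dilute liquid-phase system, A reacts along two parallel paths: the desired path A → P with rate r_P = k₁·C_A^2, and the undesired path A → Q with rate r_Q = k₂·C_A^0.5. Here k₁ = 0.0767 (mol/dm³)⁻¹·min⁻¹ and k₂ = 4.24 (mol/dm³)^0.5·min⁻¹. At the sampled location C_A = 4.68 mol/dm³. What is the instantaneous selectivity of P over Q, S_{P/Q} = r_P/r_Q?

S_{P/Q} = r_P/r_Q = (k₁·C_A^2)/(k₂·C_A^0.5) = (k₁/k₂)·C_A^1.5.
= (0.0767×4.680^2) / (4.24×4.680^0.5) = 1.680/9.173 = 0.183.

0.183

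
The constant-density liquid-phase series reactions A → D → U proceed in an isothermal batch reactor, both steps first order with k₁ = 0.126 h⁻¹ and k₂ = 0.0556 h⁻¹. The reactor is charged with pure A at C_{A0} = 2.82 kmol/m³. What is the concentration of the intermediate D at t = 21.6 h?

Solving the coupled first-order balances gives C_D(t) = [k₁/(k₂−k₁)]·C_{A0}·(e^(−k₁t) − e^(−k₂t)).
e^(−k₁t) = e^(−0.126×21.6) = e^(−2.722) = 0.06577; e^(−k₂t) = e^(−1.201) = 0.3009.
C_D = 0.126×2.82/(0.0556−0.126) × (0.06577−0.3009) = (-5.047)×(-0.2351) = 1.187 kmol/m³.

1.19 kmol/m³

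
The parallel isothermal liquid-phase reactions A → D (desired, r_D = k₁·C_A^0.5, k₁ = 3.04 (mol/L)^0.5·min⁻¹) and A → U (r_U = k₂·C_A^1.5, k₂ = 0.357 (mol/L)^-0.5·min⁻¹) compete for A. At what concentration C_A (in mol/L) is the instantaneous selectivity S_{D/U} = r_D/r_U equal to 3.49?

2.44 mol/L

S_{D/U} = (k₁/k₂)·C_A⁻¹ ⇒ C_A = (S·k₂/k₁)^(-1).
= (3.49×0.357/3.04)^(-1) = (0.4098)^(-1) = 2.44 mol/L.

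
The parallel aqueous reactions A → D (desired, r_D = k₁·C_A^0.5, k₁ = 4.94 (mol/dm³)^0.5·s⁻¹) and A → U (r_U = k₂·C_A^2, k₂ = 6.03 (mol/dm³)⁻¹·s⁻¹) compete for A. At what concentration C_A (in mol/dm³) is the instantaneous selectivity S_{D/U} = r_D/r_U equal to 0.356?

1.74 mol/dm³

S_{D/U} = (k₁/k₂)·C_A^-1.5 ⇒ C_A = (S·k₂/k₁)^(1/(-1.5)).
= (0.356×6.03/4.94)^(-0.6667) = (0.4346)^(-0.6667) = 1.74 mol/dm³.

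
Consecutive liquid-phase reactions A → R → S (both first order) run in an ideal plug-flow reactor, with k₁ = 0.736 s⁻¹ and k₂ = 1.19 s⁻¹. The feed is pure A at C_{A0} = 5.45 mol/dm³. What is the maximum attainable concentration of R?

Evaluating C_R at τ_opt = ln(k₂/k₁)/(k₂−k₁) gives C_{R,max}/C_{A0} = (k₁/k₂)^[k₂/(k₂−k₁)].
= (0.736/1.19)^(1.19/(1.19−0.736)) = (0.6185)^(2.621) = 0.2838.
C_{R,max} = 0.2838×5.45 = 1.55 mol/dm³.

1.55 mol/dm³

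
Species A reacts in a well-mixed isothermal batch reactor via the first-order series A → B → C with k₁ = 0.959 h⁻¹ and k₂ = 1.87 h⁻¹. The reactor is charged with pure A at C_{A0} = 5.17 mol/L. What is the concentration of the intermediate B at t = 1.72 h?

For first-order series with pure A initially, C_B(t) = k₁C_{A0}/(k₂−k₁)·(e^(−k₁t) − e^(−k₂t)).
e^(−k₁t) = e^(−0.959×1.72) = e^(−1.649) = 0.1921; e^(−k₂t) = e^(−3.216) = 0.04010.
C_B = 0.959×5.17/(1.87−0.959) × (0.1921−0.04010) = 5.442×0.1521 = 0.8275 mol/L.

0.828 mol/L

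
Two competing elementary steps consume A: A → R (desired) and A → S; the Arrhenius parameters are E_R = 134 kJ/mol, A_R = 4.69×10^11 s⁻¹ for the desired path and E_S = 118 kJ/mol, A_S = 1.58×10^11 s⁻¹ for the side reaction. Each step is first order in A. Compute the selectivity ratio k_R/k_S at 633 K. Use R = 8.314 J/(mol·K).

0.142

With equal orders, S_{R/S} = k_R/k_S = (A_R/A_S)·exp[(E_S−E_R)/(RT)].
(E_S−E_R)/(RT) = (118−134)×10³/(8.314×633) = -16000/5263 = -3.040.
k_R/k_S = (4.69×10^11/1.58×10^11)·exp(-3.040) = 2.968 × 0.04782 = 0.142.
Since E_R > E_S, raising the temperature improves selectivity toward R.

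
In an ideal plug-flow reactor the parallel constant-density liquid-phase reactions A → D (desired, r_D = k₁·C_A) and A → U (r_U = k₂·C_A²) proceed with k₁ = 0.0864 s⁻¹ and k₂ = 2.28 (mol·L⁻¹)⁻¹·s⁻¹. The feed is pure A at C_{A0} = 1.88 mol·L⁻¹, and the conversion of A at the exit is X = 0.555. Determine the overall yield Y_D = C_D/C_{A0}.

0.0158

C_A = C_{A0}(1−X) = 0.8366 mol·L⁻¹.
Along a PFR/batch, dC_D/dC_A = −r_D/(r_D+r_U) = −k₁/(k₁+k₂·C_A).
Integrating from C_{A0} to C_A: C_D = (0.0864/2.28)·ln[(0.0864+2.28·1.88)/(0.0864+2.28·0.837)] = 0.03789·ln(4.373/1.994) = 0.02976 mol·L⁻¹.
Y_D = C_D/C_{A0} = 0.02976/1.88 = 0.0158.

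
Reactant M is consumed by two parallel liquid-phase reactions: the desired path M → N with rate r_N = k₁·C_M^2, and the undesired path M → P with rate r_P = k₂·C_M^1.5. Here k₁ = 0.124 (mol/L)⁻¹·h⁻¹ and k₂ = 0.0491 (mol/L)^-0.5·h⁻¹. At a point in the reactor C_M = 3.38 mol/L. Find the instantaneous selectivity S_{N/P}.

S_{N/P} = r_N/r_P = (k₁·C_M^2)/(k₂·C_M^1.5) = (k₁/k₂)·C_M^0.5.
= (0.124×3.380^2) / (0.0491×3.380^1.5) = 1.417/0.3051 = 4.64.
Since the desired path is higher order in M, keeping C_M high (PFR or concentrated feed) favours N.

4.64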